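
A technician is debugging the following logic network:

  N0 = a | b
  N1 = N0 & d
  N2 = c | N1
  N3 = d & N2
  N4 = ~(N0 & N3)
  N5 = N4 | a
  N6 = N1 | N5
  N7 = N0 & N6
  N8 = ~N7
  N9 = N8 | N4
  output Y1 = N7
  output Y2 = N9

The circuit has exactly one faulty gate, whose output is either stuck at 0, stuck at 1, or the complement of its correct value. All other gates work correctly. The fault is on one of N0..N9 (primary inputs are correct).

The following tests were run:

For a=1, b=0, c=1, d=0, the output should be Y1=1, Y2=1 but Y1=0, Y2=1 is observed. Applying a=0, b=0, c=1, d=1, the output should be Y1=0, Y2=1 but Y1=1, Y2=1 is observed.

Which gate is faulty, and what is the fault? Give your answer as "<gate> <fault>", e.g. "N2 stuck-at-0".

N7 inverted output

Fault-free values for test 1 (a=1, b=0, c=1, d=0): N0=1, N1=0, N2=1, N3=0, N4=1, N5=1, N6=1, N7=1, N8=0, N9=1, giving Y1=1, Y2=1. Observed Y1=0, Y2=1.
Test 1: faults giving observed Y1=0, Y2=1 are {N0 stuck-at-0, N0 inverted output, N5 stuck-at-0, N5 inverted output, N6 stuck-at-0, N6 inverted output, N7 stuck-at-0, N7 inverted output}.
Test 2 (a=0, b=0, c=1, d=1): fault-free N0=0, N1=0, N2=1, N3=1, N4=1, N5=1, N6=1, N7=0, N8=1, N9=1 → Y1=0, Y2=1; observed Y1=1, Y2=1. Eliminates N0 stuck-at-0, N0 inverted output, N5 stuck-at-0, N5 inverted output, N6 stuck-at-0, N6 inverted output, N7 stuck-at-0.
Only N7 inverted output is consistent with every test.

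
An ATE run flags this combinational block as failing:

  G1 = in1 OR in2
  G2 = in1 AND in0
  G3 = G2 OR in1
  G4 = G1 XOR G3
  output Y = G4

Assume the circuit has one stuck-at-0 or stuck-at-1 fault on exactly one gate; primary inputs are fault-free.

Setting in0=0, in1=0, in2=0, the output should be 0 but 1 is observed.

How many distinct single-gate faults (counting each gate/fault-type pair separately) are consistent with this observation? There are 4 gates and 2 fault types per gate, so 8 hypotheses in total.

Fault-free: G1=0, G2=0, G3=0, G4=0 → 0. Observed 1.
  G1 stuck-at-0: output 0 ✗
  G1 stuck-at-1: output 1 ✓
  G2 stuck-at-0: output 0 ✗
  G2 stuck-at-1: output 1 ✓
  G3 stuck-at-0: output 0 ✗
  G3 stuck-at-1: output 1 ✓
  G4 stuck-at-0: output 0 ✗
  G4 stuck-at-1: output 1 ✓
Consistent faults: {G1 stuck-at-1, G2 stuck-at-1, G3 stuck-at-1, G4 stuck-at-1} — 4 in all.

4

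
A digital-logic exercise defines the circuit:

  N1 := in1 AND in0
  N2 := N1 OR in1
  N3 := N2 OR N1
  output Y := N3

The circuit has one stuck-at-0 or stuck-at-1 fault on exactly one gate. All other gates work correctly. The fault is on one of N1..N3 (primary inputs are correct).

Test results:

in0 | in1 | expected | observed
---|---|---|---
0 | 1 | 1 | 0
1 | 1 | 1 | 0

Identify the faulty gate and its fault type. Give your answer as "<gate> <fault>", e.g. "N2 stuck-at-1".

N3 stuck-at-0

Fault-free values for test 1 (in0=0, in1=1): N1=0, N2=1, N3=1, giving Y=1. Observed 0.
Test 1: faults giving observed 0 are {N2 stuck-at-0, N3 stuck-at-0}.
Test 2 (in0=1, in1=1): fault-free N1=1, N2=1, N3=1 → 1; observed 0. Eliminates N2 stuck-at-0.
Only N3 stuck-at-0 is consistent with every test.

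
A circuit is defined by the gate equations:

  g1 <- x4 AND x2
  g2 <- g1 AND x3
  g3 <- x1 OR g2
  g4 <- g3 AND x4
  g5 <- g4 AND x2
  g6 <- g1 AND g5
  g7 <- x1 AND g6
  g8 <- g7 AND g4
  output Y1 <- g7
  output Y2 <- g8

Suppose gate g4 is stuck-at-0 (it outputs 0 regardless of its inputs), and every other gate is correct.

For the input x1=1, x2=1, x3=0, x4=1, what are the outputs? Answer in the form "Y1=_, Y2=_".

Y1=0, Y2=0

Propagate with g4 forced: g1=1, g2=0, g3=1, g4=0 [stuck-at-0], g5=0, g6=0, g7=0, g8=0.
So the outputs are Y1=0, Y2=0. (Without the fault they would be Y1=1, Y2=1.)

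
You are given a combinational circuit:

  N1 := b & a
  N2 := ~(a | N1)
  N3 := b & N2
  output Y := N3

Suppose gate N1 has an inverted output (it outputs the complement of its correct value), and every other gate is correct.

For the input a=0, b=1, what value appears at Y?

Propagate with N1 forced: N1=1 [inverted output], N2=0, N3=0.
So Y = 0. (Without the fault it would be 1.)

0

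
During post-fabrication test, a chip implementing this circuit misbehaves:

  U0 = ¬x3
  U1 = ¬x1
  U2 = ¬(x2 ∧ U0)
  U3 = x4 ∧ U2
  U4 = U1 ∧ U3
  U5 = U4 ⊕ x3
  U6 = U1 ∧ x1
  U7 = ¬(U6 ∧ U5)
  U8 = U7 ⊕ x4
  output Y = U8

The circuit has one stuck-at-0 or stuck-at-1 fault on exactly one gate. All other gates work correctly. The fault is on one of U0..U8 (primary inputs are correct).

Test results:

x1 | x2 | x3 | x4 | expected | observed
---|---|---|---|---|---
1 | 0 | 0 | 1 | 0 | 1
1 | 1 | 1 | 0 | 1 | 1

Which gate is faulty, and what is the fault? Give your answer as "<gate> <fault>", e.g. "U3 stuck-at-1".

Fault-free values for test 1 (x1=1, x2=0, x3=0, x4=1): U0=1, U1=0, U2=1, U3=1, U4=0, U5=0, U6=0, U7=1, U8=0, giving Y=0. Observed 1.
Test 1: faults giving observed 1 are {U1 stuck-at-1, U7 stuck-at-0, U8 stuck-at-1}.
Test 2 (x1=1, x2=1, x3=1, x4=0): fault-free U0=0, U1=0, U2=1, U3=0, U4=0, U5=1, U6=0, U7=1, U8=1 → 1; observed 1. Eliminates U1 stuck-at-1, U7 stuck-at-0.
Only U8 stuck-at-1 is consistent with every test.

U8 stuck-at-1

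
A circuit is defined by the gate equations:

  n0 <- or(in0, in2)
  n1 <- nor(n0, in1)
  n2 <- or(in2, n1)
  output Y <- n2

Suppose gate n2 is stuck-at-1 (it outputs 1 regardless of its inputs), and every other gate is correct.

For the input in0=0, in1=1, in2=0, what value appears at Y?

Propagate with n2 forced: n0=0, n1=0, n2=1 [stuck-at-1].
So Y = 1. (Without the fault it would be 0.)

1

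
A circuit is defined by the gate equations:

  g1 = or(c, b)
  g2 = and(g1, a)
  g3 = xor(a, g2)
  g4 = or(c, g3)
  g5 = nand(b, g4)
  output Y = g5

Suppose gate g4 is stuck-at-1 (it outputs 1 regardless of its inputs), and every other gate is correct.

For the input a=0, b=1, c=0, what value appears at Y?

0

Propagate with g4 forced: g1=1, g2=0, g3=0, g4=1 [stuck-at-1], g5=0.
So Y = 0. (Without the fault it would be 1.)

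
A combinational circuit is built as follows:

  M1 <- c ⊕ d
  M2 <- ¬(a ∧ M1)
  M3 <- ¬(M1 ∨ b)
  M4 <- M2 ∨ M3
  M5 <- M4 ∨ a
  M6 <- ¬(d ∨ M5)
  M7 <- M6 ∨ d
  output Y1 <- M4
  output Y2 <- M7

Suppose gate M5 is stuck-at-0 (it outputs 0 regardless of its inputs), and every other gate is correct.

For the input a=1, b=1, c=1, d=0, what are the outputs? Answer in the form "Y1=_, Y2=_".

Propagate with M5 forced: M1=1, M2=0, M3=0, M4=0, M5=0 [stuck-at-0], M6=1, M7=1.
So the outputs are Y1=0, Y2=1. (Without the fault they would be Y1=0, Y2=0.)

Y1=0, Y2=1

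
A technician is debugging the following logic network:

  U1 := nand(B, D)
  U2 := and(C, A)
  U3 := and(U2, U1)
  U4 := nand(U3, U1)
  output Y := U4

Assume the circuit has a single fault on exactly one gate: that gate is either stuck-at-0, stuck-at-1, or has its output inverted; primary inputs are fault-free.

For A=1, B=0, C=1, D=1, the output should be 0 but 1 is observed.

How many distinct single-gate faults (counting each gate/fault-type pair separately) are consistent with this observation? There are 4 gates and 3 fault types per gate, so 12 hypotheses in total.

Fault-free: U1=1, U2=1, U3=1, U4=0 → 0. Observed 1.
  U1 stuck-at-0: output 1 ✓
  U1 stuck-at-1: output 0 ✗
  U1 inverted output: output 1 ✓
  U2 stuck-at-0: output 1 ✓
  U2 stuck-at-1: output 0 ✗
  U2 inverted output: output 1 ✓
  U3 stuck-at-0: output 1 ✓
  U3 stuck-at-1: output 0 ✗
  U3 inverted output: output 1 ✓
  U4 stuck-at-0: output 0 ✗
  U4 stuck-at-1: output 1 ✓
  U4 inverted output: output 1 ✓
Consistent faults: {U1 stuck-at-0, U1 inverted output, U2 stuck-at-0, U2 inverted output, U3 stuck-at-0, U3 inverted output, U4 stuck-at-1, U4 inverted output} — 8 in all.

8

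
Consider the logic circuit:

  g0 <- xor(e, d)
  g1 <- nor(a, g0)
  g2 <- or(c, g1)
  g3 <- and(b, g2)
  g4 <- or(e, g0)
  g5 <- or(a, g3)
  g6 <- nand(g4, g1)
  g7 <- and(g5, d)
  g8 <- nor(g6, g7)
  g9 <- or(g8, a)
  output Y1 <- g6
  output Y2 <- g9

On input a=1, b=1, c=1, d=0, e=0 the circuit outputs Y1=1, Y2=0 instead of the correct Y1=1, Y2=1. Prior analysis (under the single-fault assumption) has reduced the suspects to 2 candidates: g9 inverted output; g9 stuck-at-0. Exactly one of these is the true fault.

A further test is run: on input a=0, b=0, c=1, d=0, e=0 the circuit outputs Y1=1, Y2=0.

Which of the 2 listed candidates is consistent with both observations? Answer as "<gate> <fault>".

g9 stuck-at-0

Evaluate each candidate on input a=0, b=0, c=1, d=0, e=0:
  g9 inverted output: g0=0, g1=1, g2=1, g3=0, g4=0, g5=0, g6=1, g7=0, g8=0, g9=1 [inverted output] → Y1=1, Y2=1 — eliminated
  g9 stuck-at-0: g0=0, g1=1, g2=1, g3=0, g4=0, g5=0, g6=1, g7=0, g8=0, g9=0 [stuck-at-0] → Y1=1, Y2=0 — matches
Only g9 stuck-at-0 reproduces the observed Y1=1, Y2=0.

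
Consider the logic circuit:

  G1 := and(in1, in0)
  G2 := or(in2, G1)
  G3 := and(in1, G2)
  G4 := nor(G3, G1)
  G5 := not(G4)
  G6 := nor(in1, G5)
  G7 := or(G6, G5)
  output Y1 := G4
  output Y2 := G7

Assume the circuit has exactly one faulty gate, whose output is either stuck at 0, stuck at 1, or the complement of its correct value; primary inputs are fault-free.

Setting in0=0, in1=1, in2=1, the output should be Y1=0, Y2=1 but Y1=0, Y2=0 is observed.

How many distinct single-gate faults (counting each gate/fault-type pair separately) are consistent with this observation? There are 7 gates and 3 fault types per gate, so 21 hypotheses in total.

4

Fault-free: G1=0, G2=1, G3=1, G4=0, G5=1, G6=0, G7=1 → Y1=0, Y2=1. Observed Y1=0, Y2=0.
  G1: none of the 3 fault types match ✗
  G2: none of the 3 fault types match ✗
  G3: none of the 3 fault types match ✗
  G4: none of the 3 fault types match ✗
  G5: stuck-at-0, inverted output ✓; others ✗
  G6: none of the 3 fault types match ✗
  G7: stuck-at-0, inverted output ✓; others ✗
Consistent faults: {G5 stuck-at-0, G5 inverted output, G7 stuck-at-0, G7 inverted output} — 4 in all.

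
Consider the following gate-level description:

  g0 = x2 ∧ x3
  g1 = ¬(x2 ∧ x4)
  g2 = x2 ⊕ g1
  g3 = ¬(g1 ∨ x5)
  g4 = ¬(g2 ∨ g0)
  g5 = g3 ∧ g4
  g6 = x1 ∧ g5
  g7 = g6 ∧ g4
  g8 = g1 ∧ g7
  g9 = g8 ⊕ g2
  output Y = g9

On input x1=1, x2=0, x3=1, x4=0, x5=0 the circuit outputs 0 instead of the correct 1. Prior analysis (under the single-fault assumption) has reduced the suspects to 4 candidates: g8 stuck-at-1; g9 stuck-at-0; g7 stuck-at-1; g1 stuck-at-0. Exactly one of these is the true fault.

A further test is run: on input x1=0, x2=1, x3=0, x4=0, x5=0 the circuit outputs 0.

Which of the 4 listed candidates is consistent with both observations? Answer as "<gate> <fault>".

g9 stuck-at-0

Evaluate each candidate on input x1=0, x2=1, x3=0, x4=0, x5=0:
  g8 stuck-at-1: g0=0, g1=1, g2=0, g3=0, g4=1, g5=0, g6=0, g7=0, g8=1 [stuck-at-1], g9=1 → 1 — eliminated
  g9 stuck-at-0: g0=0, g1=1, g2=0, g3=0, g4=1, g5=0, g6=0, g7=0, g8=0, g9=0 [stuck-at-0] → 0 — matches
  g7 stuck-at-1: g0=0, g1=1, g2=0, g3=0, g4=1, g5=0, g6=0, g7=1 [stuck-at-1], g8=1, g9=1 → 1 — eliminated
  g1 stuck-at-0: g0=0, g1=0 [stuck-at-0], g2=1, g3=1, g4=0, g5=0, g6=0, g7=0, g8=0, g9=1 → 1 — eliminated
Only g9 stuck-at-0 reproduces the observed 0.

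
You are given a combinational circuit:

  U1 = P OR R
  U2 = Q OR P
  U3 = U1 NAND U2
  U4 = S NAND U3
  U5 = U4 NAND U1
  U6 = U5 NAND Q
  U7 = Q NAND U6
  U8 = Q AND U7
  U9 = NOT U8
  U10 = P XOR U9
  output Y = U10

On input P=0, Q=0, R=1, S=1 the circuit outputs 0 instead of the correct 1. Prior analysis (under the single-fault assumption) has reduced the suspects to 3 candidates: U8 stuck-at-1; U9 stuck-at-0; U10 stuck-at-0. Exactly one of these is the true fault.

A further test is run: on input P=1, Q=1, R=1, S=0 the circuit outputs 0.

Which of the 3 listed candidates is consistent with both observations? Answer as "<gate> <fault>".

U10 stuck-at-0

Evaluate each candidate on input P=1, Q=1, R=1, S=0:
  U8 stuck-at-1: U1=1, U2=1, U3=0, U4=1, U5=0, U6=1, U7=0, U8=1 [stuck-at-1], U9=0, U10=1 → 1 — eliminated
  U9 stuck-at-0: U1=1, U2=1, U3=0, U4=1, U5=0, U6=1, U7=0, U8=0, U9=0 [stuck-at-0], U10=1 → 1 — eliminated
  U10 stuck-at-0: U1=1, U2=1, U3=0, U4=1, U5=0, U6=1, U7=0, U8=0, U9=1, U10=0 [stuck-at-0] → 0 — matches
Only U10 stuck-at-0 reproduces the observed 0.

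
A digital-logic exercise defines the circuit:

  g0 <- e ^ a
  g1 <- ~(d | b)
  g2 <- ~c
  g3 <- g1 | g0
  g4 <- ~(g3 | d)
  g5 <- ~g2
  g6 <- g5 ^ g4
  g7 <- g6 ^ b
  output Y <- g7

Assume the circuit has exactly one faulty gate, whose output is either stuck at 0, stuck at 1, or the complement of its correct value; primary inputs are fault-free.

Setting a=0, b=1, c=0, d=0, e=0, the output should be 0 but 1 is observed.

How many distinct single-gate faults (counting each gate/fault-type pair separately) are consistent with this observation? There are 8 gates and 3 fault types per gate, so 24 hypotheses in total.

16

Fault-free: g0=0, g1=0, g2=1, g3=0, g4=1, g5=0, g6=1, g7=0 → 0. Observed 1.
  g0: stuck-at-1, inverted output ✓; others ✗
  g1: stuck-at-1, inverted output ✓; others ✗
  g2: stuck-at-0, inverted output ✓; others ✗
  g3: stuck-at-1, inverted output ✓; others ✗
  g4: stuck-at-0, inverted output ✓; others ✗
  g5: stuck-at-1, inverted output ✓; others ✗
  g6: stuck-at-0, inverted output ✓; others ✗
  g7: stuck-at-1, inverted output ✓; others ✗
Consistent faults: {g0 stuck-at-1, g0 inverted output, g1 stuck-at-1, g1 inverted output, g2 stuck-at-0, g2 inverted output, g3 stuck-at-1, g3 inverted output, g4 stuck-at-0, g4 inverted output, g5 stuck-at-1, g5 inverted output, g6 stuck-at-0, g6 inverted output, g7 stuck-at-1, g7 inverted output} — 16 in all.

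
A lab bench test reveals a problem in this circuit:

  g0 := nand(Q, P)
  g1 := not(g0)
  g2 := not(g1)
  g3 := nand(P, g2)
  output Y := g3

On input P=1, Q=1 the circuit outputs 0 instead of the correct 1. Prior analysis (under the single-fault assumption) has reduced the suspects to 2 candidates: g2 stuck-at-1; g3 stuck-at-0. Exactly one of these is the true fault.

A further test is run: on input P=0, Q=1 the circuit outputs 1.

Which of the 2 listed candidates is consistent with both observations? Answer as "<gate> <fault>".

g2 stuck-at-1

Evaluate each candidate on input P=0, Q=1:
  g2 stuck-at-1: g0=1, g1=0, g2=1 [stuck-at-1], g3=1 → 1 — matches
  g3 stuck-at-0: g0=1, g1=0, g2=1, g3=0 [stuck-at-0] → 0 — eliminated
Only g2 stuck-at-1 reproduces the observed 1.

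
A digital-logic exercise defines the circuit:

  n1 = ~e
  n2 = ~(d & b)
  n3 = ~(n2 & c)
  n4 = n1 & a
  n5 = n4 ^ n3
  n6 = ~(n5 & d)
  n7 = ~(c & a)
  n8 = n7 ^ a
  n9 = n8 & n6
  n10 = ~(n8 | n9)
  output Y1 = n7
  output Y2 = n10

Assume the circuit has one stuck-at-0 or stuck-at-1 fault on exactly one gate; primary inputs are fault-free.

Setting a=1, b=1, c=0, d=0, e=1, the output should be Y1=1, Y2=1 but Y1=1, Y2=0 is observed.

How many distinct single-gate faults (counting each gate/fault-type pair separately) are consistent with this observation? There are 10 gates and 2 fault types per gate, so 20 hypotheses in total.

3

Fault-free: n1=0, n2=1, n3=1, n4=0, n5=1, n6=1, n7=1, n8=0, n9=0, n10=1 → Y1=1, Y2=1. Observed Y1=1, Y2=0.
  n1: none of the 2 fault types match ✗
  n2: none of the 2 fault types match ✗
  n3: none of the 2 fault types match ✗
  n4: none of the 2 fault types match ✗
  n5: none of the 2 fault types match ✗
  n6: none of the 2 fault types match ✗
  n7: none of the 2 fault types match ✗
  n8: stuck-at-1 ✓; others ✗
  n9: stuck-at-1 ✓; others ✗
  n10: stuck-at-0 ✓; others ✗
Consistent faults: {n8 stuck-at-1, n9 stuck-at-1, n10 stuck-at-0} — 3 in all.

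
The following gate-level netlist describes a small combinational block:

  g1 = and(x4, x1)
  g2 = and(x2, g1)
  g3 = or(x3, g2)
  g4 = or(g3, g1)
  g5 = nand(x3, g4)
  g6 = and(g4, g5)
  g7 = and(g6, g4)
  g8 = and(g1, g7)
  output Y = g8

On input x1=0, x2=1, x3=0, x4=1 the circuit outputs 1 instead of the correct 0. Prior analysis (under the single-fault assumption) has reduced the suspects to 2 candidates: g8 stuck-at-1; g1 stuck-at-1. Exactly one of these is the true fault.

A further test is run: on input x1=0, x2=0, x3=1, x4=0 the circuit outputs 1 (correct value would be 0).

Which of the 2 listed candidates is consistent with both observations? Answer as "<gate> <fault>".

Evaluate each candidate on input x1=0, x2=0, x3=1, x4=0:
  g8 stuck-at-1: g1=0, g2=0, g3=1, g4=1, g5=0, g6=0, g7=0, g8=1 [stuck-at-1] → 1 — matches
  g1 stuck-at-1: g1=1 [stuck-at-1], g2=0, g3=1, g4=1, g5=0, g6=0, g7=0, g8=0 → 0 — eliminated
Only g8 stuck-at-1 reproduces the observed 1.

g8 stuck-at-1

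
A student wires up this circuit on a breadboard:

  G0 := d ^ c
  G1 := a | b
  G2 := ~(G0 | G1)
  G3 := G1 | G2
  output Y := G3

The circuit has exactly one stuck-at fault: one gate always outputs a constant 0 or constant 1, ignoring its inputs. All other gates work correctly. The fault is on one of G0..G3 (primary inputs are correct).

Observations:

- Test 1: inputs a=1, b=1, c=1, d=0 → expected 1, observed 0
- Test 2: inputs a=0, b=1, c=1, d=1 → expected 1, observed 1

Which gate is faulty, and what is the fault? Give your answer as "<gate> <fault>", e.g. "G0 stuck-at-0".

Fault-free values for test 1 (a=1, b=1, c=1, d=0): G0=1, G1=1, G2=0, G3=1, giving Y=1. Observed 0.
Test 1: faults giving observed 0 are {G1 stuck-at-0, G3 stuck-at-0}.
Test 2 (a=0, b=1, c=1, d=1): fault-free G0=0, G1=1, G2=0, G3=1 → 1; observed 1. Eliminates G3 stuck-at-0.
Only G1 stuck-at-0 is consistent with every test.

G1 stuck-at-0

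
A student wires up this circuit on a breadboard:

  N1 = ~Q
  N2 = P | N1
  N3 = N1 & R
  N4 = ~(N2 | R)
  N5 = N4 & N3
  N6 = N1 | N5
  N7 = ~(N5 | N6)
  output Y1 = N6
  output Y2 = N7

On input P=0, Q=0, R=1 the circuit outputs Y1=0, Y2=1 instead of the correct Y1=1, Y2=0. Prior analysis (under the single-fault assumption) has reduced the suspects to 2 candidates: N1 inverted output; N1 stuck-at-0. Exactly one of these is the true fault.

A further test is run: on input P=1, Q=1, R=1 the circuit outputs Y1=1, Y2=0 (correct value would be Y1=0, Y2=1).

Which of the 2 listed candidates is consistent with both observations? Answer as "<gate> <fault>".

N1 inverted output

Evaluate each candidate on input P=1, Q=1, R=1:
  N1 inverted output: N1=1 [inverted output], N2=1, N3=1, N4=0, N5=0, N6=1, N7=0 → Y1=1, Y2=0 — matches
  N1 stuck-at-0: N1=0 [stuck-at-0], N2=1, N3=0, N4=0, N5=0, N6=0, N7=1 → Y1=0, Y2=1 — eliminated
Only N1 inverted output reproduces the observed Y1=1, Y2=0.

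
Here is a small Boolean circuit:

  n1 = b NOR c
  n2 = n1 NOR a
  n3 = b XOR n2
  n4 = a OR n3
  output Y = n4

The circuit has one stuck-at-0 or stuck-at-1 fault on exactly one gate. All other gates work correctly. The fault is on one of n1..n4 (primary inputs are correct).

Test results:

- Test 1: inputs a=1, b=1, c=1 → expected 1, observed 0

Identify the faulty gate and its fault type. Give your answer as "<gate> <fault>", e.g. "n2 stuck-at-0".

Fault-free values for test 1 (a=1, b=1, c=1): n1=0, n2=0, n3=1, n4=1, giving Y=1. Observed 0.
Test 1: faults giving observed 0 are {n4 stuck-at-0}.
Only n4 stuck-at-0 is consistent with every test.

n4 stuck-at-0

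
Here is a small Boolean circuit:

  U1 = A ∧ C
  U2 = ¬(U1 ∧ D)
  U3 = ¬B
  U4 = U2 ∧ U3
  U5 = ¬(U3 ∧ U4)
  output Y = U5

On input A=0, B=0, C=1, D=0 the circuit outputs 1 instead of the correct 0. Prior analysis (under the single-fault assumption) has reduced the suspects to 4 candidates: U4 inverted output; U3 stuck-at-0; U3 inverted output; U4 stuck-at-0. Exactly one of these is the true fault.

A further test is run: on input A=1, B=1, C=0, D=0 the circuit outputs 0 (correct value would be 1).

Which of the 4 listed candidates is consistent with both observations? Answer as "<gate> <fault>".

U3 inverted output

Evaluate each candidate on input A=1, B=1, C=0, D=0:
  U4 inverted output: U1=0, U2=1, U3=0, U4=1 [inverted output], U5=1 → 1 — eliminated
  U3 stuck-at-0: U1=0, U2=1, U3=0 [stuck-at-0], U4=0, U5=1 → 1 — eliminated
  U3 inverted output: U1=0, U2=1, U3=1 [inverted output], U4=1, U5=0 → 0 — matches
  U4 stuck-at-0: U1=0, U2=1, U3=0, U4=0 [stuck-at-0], U5=1 → 1 — eliminated
Only U3 inverted output reproduces the observed 0.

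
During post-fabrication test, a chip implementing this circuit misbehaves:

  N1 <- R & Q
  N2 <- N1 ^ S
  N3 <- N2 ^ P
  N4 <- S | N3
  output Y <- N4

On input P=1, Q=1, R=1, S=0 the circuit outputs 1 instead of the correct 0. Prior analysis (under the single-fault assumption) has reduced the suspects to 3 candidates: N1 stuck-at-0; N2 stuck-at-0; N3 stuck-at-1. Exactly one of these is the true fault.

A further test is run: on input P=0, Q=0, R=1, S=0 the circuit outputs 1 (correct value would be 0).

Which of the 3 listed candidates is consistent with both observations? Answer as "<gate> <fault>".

Evaluate each candidate on input P=0, Q=0, R=1, S=0:
  N1 stuck-at-0: N1=0 [stuck-at-0], N2=0, N3=0, N4=0 → 0 — eliminated
  N2 stuck-at-0: N1=0, N2=0 [stuck-at-0], N3=0, N4=0 → 0 — eliminated
  N3 stuck-at-1: N1=0, N2=0, N3=1 [stuck-at-1], N4=1 → 1 — matches
Only N3 stuck-at-1 reproduces the observed 1.

N3 stuck-at-1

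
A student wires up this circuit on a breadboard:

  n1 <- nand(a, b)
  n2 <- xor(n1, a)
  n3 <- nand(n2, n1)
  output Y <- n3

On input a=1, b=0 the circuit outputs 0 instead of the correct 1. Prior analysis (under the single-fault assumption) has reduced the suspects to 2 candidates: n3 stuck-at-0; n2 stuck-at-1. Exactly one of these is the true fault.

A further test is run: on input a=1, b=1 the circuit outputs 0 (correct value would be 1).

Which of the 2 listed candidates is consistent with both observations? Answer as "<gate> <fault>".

Evaluate each candidate on input a=1, b=1:
  n3 stuck-at-0: n1=0, n2=1, n3=0 [stuck-at-0] → 0 — matches
  n2 stuck-at-1: n1=0, n2=1 [stuck-at-1], n3=1 → 1 — eliminated
Only n3 stuck-at-0 reproduces the observed 0.

n3 stuck-at-0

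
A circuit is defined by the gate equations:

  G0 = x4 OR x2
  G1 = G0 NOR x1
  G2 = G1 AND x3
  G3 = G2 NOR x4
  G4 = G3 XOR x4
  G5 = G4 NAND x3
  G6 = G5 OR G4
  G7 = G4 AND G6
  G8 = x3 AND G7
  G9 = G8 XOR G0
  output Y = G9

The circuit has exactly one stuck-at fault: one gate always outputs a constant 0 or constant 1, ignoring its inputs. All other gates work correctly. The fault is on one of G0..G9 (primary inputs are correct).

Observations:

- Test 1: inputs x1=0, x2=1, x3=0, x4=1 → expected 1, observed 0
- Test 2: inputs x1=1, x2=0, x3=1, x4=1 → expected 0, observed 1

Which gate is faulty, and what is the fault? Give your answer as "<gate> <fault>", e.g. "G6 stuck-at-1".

G0 stuck-at-0

Fault-free values for test 1 (x1=0, x2=1, x3=0, x4=1): G0=1, G1=0, G2=0, G3=0, G4=1, G5=1, G6=1, G7=1, G8=0, G9=1, giving Y=1. Observed 0.
Test 1: faults giving observed 0 are {G0 stuck-at-0, G8 stuck-at-1, G9 stuck-at-0}.
Test 2 (x1=1, x2=0, x3=1, x4=1): fault-free G0=1, G1=0, G2=0, G3=0, G4=1, G5=0, G6=1, G7=1, G8=1, G9=0 → 0; observed 1. Eliminates G8 stuck-at-1, G9 stuck-at-0.
Only G0 stuck-at-0 is consistent with every test.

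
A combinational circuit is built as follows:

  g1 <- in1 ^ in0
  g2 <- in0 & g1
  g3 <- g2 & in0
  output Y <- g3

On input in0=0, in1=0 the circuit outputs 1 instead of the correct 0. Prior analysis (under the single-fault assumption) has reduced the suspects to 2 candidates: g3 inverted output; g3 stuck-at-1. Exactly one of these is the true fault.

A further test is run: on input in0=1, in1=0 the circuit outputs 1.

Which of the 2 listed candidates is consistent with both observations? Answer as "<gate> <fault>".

Evaluate each candidate on input in0=1, in1=0:
  g3 inverted output: g1=1, g2=1, g3=0 [inverted output] → 0 — eliminated
  g3 stuck-at-1: g1=1, g2=1, g3=1 [stuck-at-1] → 1 — matches
Only g3 stuck-at-1 reproduces the observed 1.

g3 stuck-at-1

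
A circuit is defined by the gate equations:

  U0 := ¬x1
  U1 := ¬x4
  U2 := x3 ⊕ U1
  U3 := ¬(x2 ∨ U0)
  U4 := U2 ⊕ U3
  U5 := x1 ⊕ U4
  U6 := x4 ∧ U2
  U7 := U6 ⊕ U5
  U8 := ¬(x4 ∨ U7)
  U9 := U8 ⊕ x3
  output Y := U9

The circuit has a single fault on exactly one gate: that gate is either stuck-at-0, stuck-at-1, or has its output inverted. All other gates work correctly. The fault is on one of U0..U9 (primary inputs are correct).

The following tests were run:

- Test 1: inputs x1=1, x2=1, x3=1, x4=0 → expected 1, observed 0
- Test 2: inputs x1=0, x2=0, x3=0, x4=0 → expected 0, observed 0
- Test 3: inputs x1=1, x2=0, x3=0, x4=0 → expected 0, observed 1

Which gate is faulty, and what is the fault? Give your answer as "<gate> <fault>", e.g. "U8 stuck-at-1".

Fault-free values for test 1 (x1=1, x2=1, x3=1, x4=0): U0=0, U1=1, U2=0, U3=0, U4=0, U5=1, U6=0, U7=1, U8=0, U9=1, giving Y=1. Observed 0.
Test 1: faults giving observed 0 are {U1 stuck-at-0, U1 inverted output, U2 stuck-at-1, U2 inverted output, U3 stuck-at-1, U3 inverted output, U4 stuck-at-1, U4 inverted output, U5 stuck-at-0, U5 inverted output, U6 stuck-at-1, U6 inverted output, U7 stuck-at-0, U7 inverted output, U8 stuck-at-1, U8 inverted output, U9 stuck-at-0, U9 inverted output}.
Test 2 (x1=0, x2=0, x3=0, x4=0): fault-free U0=1, U1=1, U2=1, U3=0, U4=1, U5=1, U6=0, U7=1, U8=0, U9=0 → 0; observed 0. Eliminates U1 stuck-at-0, U1 inverted output, U2 inverted output, U3 stuck-at-1, U3 inverted output, U4 inverted output, U5 stuck-at-0, U5 inverted output, U6 stuck-at-1, U6 inverted output, U7 stuck-at-0, U7 inverted output, U8 stuck-at-1, U8 inverted output, U9 inverted output.
Test 3 (x1=1, x2=0, x3=0, x4=0): fault-free U0=0, U1=1, U2=1, U3=1, U4=0, U5=1, U6=0, U7=1, U8=0, U9=0 → 0; observed 1. Eliminates U2 stuck-at-1, U9 stuck-at-0.
Only U4 stuck-at-1 is consistent with every test.

U4 stuck-at-1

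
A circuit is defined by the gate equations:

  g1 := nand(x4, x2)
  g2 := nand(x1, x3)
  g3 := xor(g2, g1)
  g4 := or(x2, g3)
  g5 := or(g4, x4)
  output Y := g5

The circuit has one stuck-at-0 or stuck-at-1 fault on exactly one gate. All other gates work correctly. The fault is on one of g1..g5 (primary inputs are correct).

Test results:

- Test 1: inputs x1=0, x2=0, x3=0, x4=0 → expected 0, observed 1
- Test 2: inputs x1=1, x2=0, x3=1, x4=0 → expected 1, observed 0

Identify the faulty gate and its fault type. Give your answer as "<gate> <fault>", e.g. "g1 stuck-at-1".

g1 stuck-at-0

Fault-free values for test 1 (x1=0, x2=0, x3=0, x4=0): g1=1, g2=1, g3=0, g4=0, g5=0, giving Y=0. Observed 1.
Test 1: faults giving observed 1 are {g1 stuck-at-0, g2 stuck-at-0, g3 stuck-at-1, g4 stuck-at-1, g5 stuck-at-1}.
Test 2 (x1=1, x2=0, x3=1, x4=0): fault-free g1=1, g2=0, g3=1, g4=1, g5=1 → 1; observed 0. Eliminates g2 stuck-at-0, g3 stuck-at-1, g4 stuck-at-1, g5 stuck-at-1.
Only g1 stuck-at-0 is consistent with every test.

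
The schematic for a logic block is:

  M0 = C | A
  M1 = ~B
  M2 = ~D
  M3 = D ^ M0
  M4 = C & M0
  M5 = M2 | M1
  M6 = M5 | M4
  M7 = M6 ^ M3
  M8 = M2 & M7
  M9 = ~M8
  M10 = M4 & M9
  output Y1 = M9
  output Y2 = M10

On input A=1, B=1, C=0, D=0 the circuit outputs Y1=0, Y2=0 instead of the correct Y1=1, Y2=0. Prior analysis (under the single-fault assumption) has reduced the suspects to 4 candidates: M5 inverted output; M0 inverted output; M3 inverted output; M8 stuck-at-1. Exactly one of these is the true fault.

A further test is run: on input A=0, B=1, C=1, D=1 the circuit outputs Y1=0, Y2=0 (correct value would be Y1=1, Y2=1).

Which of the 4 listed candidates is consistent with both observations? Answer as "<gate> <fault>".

Evaluate each candidate on input A=0, B=1, C=1, D=1:
  M5 inverted output: M0=1, M1=0, M2=0, M3=0, M4=1, M5=1 [inverted output], M6=1, M7=1, M8=0, M9=1, M10=1 → Y1=1, Y2=1 — eliminated
  M0 inverted output: M0=0 [inverted output], M1=0, M2=0, M3=1, M4=0, M5=0, M6=0, M7=1, M8=0, M9=1, M10=0 → Y1=1, Y2=0 — eliminated
  M3 inverted output: M0=1, M1=0, M2=0, M3=1 [inverted output], M4=1, M5=0, M6=1, M7=0, M8=0, M9=1, M10=1 → Y1=1, Y2=1 — eliminated
  M8 stuck-at-1: M0=1, M1=0, M2=0, M3=0, M4=1, M5=0, M6=1, M7=1, M8=1 [stuck-at-1], M9=0, M10=0 → Y1=0, Y2=0 — matches
Only M8 stuck-at-1 reproduces the observed Y1=0, Y2=0.

M8 stuck-at-1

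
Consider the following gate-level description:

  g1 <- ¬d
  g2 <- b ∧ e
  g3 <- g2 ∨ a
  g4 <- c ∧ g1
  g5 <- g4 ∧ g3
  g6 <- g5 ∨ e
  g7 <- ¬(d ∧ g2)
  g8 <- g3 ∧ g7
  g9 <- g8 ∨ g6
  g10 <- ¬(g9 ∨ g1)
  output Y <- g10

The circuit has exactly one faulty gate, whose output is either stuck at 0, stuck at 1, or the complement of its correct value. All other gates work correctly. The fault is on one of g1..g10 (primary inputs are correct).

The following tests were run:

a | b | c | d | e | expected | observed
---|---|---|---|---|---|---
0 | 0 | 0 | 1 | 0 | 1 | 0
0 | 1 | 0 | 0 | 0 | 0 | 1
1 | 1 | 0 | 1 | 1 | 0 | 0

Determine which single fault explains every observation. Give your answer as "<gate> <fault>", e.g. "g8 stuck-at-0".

Fault-free values for test 1 (a=0, b=0, c=0, d=1, e=0): g1=0, g2=0, g3=0, g4=0, g5=0, g6=0, g7=1, g8=0, g9=0, g10=1, giving Y=1. Observed 0.
Test 1: faults giving observed 0 are {g1 stuck-at-1, g1 inverted output, g3 stuck-at-1, g3 inverted output, g5 stuck-at-1, g5 inverted output, g6 stuck-at-1, g6 inverted output, g8 stuck-at-1, g8 inverted output, g9 stuck-at-1, g9 inverted output, g10 stuck-at-0, g10 inverted output}.
Test 2 (a=0, b=1, c=0, d=0, e=0): fault-free g1=1, g2=0, g3=0, g4=0, g5=0, g6=0, g7=1, g8=0, g9=0, g10=0 → 0; observed 1. Eliminates g1 stuck-at-1, g3 stuck-at-1, g3 inverted output, g5 stuck-at-1, g5 inverted output, g6 stuck-at-1, g6 inverted output, g8 stuck-at-1, g8 inverted output, g9 stuck-at-1, g9 inverted output, g10 stuck-at-0.
Test 3 (a=1, b=1, c=0, d=1, e=1): fault-free g1=0, g2=1, g3=1, g4=0, g5=0, g6=1, g7=0, g8=0, g9=1, g10=0 → 0; observed 0. Eliminates g10 inverted output.
Only g1 inverted output is consistent with every test.

g1 inverted output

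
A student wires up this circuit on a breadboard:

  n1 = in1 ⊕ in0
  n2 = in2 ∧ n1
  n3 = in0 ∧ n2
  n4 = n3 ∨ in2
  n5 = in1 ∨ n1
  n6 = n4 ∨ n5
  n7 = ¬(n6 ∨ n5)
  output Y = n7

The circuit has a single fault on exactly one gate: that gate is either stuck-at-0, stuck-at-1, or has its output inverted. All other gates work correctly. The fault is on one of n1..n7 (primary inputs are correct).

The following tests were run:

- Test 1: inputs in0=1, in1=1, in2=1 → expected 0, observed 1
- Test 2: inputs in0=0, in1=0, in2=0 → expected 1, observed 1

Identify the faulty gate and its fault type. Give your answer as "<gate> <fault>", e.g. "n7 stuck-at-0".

Fault-free values for test 1 (in0=1, in1=1, in2=1): n1=0, n2=0, n3=0, n4=1, n5=1, n6=1, n7=0, giving Y=0. Observed 1.
Test 1: faults giving observed 1 are {n7 stuck-at-1, n7 inverted output}.
Test 2 (in0=0, in1=0, in2=0): fault-free n1=0, n2=0, n3=0, n4=0, n5=0, n6=0, n7=1 → 1; observed 1. Eliminates n7 inverted output.
Only n7 stuck-at-1 is consistent with every test.

n7 stuck-at-1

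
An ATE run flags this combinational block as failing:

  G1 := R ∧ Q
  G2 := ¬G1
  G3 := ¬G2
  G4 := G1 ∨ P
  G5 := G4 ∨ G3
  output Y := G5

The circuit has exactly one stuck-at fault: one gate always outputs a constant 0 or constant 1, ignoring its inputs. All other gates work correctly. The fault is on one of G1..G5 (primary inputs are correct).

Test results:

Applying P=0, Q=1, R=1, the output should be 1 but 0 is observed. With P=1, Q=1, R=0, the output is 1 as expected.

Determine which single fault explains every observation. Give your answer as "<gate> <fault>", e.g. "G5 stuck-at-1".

Fault-free values for test 1 (P=0, Q=1, R=1): G1=1, G2=0, G3=1, G4=1, G5=1, giving Y=1. Observed 0.
Test 1: faults giving observed 0 are {G1 stuck-at-0, G5 stuck-at-0}.
Test 2 (P=1, Q=1, R=0): fault-free G1=0, G2=1, G3=0, G4=1, G5=1 → 1; observed 1. Eliminates G5 stuck-at-0.
Only G1 stuck-at-0 is consistent with every test.

G1 stuck-at-0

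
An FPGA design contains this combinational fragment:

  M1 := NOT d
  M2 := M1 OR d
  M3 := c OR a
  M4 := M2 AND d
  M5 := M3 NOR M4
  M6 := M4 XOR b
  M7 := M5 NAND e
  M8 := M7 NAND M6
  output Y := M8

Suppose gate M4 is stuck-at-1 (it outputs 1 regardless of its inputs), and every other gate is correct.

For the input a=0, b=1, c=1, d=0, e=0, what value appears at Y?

1

Propagate with M4 forced: M1=1, M2=1, M3=1, M4=1 [stuck-at-1], M5=0, M6=0, M7=1, M8=1.
So Y = 1. (Without the fault it would be 0.)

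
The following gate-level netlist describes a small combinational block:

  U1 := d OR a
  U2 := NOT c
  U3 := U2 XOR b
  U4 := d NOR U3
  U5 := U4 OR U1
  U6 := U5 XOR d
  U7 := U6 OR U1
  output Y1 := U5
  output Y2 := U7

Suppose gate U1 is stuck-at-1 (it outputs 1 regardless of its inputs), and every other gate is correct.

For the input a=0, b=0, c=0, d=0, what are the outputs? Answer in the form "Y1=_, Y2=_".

Propagate with U1 forced: U1=1 [stuck-at-1], U2=1, U3=1, U4=0, U5=1, U6=1, U7=1.
So the outputs are Y1=1, Y2=1. (Without the fault they would be Y1=0, Y2=0.)

Y1=1, Y2=1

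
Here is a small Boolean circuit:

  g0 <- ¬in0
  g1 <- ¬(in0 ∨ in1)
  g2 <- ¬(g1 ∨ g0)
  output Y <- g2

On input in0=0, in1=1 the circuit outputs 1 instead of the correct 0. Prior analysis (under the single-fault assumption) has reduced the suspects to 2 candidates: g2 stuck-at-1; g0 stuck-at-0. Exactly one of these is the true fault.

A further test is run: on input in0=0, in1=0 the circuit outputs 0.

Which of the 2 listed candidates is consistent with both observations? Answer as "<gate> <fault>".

Evaluate each candidate on input in0=0, in1=0:
  g2 stuck-at-1: g0=1, g1=1, g2=1 [stuck-at-1] → 1 — eliminated
  g0 stuck-at-0: g0=0 [stuck-at-0], g1=1, g2=0 → 0 — matches
Only g0 stuck-at-0 reproduces the observed 0.

g0 stuck-at-0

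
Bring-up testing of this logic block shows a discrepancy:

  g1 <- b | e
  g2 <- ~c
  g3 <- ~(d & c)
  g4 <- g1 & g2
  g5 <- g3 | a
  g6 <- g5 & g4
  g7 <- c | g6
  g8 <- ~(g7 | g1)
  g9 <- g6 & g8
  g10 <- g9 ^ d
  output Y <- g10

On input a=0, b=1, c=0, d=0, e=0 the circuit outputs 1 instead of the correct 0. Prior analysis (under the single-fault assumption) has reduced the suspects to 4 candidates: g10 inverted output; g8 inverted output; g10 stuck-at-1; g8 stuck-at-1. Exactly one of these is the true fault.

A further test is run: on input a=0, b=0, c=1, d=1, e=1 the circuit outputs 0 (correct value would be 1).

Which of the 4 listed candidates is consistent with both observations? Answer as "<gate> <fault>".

Evaluate each candidate on input a=0, b=0, c=1, d=1, e=1:
  g10 inverted output: g1=1, g2=0, g3=0, g4=0, g5=0, g6=0, g7=1, g8=0, g9=0, g10=0 [inverted output] → 0 — matches
  g8 inverted output: g1=1, g2=0, g3=0, g4=0, g5=0, g6=0, g7=1, g8=1 [inverted output], g9=0, g10=1 → 1 — eliminated
  g10 stuck-at-1: g1=1, g2=0, g3=0, g4=0, g5=0, g6=0, g7=1, g8=0, g9=0, g10=1 [stuck-at-1] → 1 — eliminated
  g8 stuck-at-1: g1=1, g2=0, g3=0, g4=0, g5=0, g6=0, g7=1, g8=1 [stuck-at-1], g9=0, g10=1 → 1 — eliminated
Only g10 inverted output reproduces the observed 0.

g10 inverted output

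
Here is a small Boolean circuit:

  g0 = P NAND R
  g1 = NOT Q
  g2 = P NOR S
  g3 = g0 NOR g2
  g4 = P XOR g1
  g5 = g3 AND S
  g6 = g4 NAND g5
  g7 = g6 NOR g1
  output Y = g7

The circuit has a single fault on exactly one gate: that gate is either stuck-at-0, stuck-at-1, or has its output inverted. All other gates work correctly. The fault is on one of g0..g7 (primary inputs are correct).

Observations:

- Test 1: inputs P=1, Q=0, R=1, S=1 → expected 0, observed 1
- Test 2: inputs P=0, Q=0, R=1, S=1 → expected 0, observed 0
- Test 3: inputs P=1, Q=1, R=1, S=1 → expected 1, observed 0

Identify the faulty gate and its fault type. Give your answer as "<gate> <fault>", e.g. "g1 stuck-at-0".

Fault-free values for test 1 (P=1, Q=0, R=1, S=1): g0=0, g1=1, g2=0, g3=1, g4=0, g5=1, g6=1, g7=0, giving Y=0. Observed 1.
Test 1: faults giving observed 1 are {g1 stuck-at-0, g1 inverted output, g7 stuck-at-1, g7 inverted output}.
Test 2 (P=0, Q=0, R=1, S=1): fault-free g0=1, g1=1, g2=0, g3=0, g4=1, g5=0, g6=1, g7=0 → 0; observed 0. Eliminates g7 stuck-at-1, g7 inverted output.
Test 3 (P=1, Q=1, R=1, S=1): fault-free g0=0, g1=0, g2=0, g3=1, g4=1, g5=1, g6=0, g7=1 → 1; observed 0. Eliminates g1 stuck-at-0.
Only g1 inverted output is consistent with every test.

g1 inverted output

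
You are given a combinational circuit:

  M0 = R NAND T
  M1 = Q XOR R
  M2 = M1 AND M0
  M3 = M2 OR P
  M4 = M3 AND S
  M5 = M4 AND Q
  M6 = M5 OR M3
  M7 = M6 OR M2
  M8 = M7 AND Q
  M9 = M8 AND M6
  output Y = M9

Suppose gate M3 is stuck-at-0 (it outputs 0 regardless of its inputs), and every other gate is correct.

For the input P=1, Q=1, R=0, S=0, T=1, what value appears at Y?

Propagate with M3 forced: M0=1, M1=1, M2=1, M3=0 [stuck-at-0], M4=0, M5=0, M6=0, M7=1, M8=1, M9=0.
So Y = 0. (Without the fault it would be 1.)

0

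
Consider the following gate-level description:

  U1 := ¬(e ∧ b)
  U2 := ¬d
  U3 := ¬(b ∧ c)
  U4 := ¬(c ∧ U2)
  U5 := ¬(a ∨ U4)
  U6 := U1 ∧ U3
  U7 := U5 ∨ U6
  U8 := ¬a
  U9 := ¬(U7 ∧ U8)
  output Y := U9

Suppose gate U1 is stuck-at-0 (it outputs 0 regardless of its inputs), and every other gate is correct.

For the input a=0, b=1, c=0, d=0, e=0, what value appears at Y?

1

Propagate with U1 forced: U1=0 [stuck-at-0], U2=1, U3=1, U4=1, U5=0, U6=0, U7=0, U8=1, U9=1.
So Y = 1. (Without the fault it would be 0.)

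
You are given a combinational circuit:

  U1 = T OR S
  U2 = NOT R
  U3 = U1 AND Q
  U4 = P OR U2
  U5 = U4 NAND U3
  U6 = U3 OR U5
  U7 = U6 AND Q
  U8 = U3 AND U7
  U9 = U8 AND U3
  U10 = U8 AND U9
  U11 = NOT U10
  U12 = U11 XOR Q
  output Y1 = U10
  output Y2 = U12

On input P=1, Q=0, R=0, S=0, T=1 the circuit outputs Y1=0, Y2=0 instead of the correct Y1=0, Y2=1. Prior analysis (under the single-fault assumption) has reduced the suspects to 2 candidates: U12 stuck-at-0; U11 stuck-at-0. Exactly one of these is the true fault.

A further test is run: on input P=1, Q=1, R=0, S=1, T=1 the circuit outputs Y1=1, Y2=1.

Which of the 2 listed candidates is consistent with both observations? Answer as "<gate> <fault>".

Evaluate each candidate on input P=1, Q=1, R=0, S=1, T=1:
  U12 stuck-at-0: U1=1, U2=1, U3=1, U4=1, U5=0, U6=1, U7=1, U8=1, U9=1, U10=1, U11=0, U12=0 [stuck-at-0] → Y1=1, Y2=0 — eliminated
  U11 stuck-at-0: U1=1, U2=1, U3=1, U4=1, U5=0, U6=1, U7=1, U8=1, U9=1, U10=1, U11=0 [stuck-at-0], U12=1 → Y1=1, Y2=1 — matches
Only U11 stuck-at-0 reproduces the observed Y1=1, Y2=1.

U11 stuck-at-0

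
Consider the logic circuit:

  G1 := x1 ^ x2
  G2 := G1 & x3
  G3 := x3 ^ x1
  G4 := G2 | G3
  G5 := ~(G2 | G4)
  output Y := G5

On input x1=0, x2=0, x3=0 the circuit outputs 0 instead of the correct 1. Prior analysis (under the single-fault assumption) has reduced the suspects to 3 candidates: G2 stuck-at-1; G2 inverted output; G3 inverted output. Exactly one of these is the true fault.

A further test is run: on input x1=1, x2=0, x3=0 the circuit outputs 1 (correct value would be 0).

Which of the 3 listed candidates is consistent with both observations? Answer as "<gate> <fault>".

Evaluate each candidate on input x1=1, x2=0, x3=0:
  G2 stuck-at-1: G1=1, G2=1 [stuck-at-1], G3=1, G4=1, G5=0 → 0 — eliminated
  G2 inverted output: G1=1, G2=1 [inverted output], G3=1, G4=1, G5=0 → 0 — eliminated
  G3 inverted output: G1=1, G2=0, G3=0 [inverted output], G4=0, G5=1 → 1 — matches
Only G3 inverted output reproduces the observed 1.

G3 inverted output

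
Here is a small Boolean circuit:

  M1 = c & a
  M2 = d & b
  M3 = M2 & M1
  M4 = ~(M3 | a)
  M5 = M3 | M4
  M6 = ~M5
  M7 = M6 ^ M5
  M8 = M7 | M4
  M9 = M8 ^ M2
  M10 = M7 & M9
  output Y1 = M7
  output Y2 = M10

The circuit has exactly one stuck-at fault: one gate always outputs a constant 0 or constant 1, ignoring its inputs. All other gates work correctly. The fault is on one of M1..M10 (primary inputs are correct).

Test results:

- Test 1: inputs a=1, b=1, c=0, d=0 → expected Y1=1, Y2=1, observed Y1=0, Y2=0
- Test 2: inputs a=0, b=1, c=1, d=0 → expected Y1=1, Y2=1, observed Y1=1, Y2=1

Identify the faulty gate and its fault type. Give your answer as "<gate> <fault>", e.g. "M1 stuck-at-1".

Fault-free values for test 1 (a=1, b=1, c=0, d=0): M1=0, M2=0, M3=0, M4=0, M5=0, M6=1, M7=1, M8=1, M9=1, M10=1, giving Y1=1, Y2=1. Observed Y1=0, Y2=0.
Test 1: faults giving observed Y1=0, Y2=0 are {M6 stuck-at-0, M7 stuck-at-0}.
Test 2 (a=0, b=1, c=1, d=0): fault-free M1=0, M2=0, M3=0, M4=1, M5=1, M6=0, M7=1, M8=1, M9=1, M10=1 → Y1=1, Y2=1; observed Y1=1, Y2=1. Eliminates M7 stuck-at-0.
Only M6 stuck-at-0 is consistent with every test.

M6 stuck-at-0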